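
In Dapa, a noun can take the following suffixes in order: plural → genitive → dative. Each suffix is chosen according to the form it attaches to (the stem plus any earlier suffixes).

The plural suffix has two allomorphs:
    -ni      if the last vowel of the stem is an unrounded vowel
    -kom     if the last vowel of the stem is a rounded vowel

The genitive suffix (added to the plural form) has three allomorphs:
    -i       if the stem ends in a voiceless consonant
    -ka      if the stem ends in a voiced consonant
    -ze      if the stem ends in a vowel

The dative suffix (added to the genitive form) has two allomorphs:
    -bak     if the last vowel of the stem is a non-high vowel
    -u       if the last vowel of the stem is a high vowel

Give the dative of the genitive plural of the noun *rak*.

raknizebak

*rak* — last vowel /a/ (an unrounded vowel) → -ni → *rakni*.
The final sound of the plural form *rakni* is /i/, which is a vowel, so the genitive suffix is -ze, giving *raknize*.
The genitive form *raknize* — last vowel /e/ (a non-high vowel) → -bak → *raknizebak*.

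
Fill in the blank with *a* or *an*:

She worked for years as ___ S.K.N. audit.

The indefinite article is chosen by the initial *sound* of the following word, not its spelling.
The initialism *S.K.N.* is read letter by letter; the first letter, S, is pronounced /ɛs/, which begins with a vowel sound.
So the article is *an*: She worked for years as an S.K.N. audit.

an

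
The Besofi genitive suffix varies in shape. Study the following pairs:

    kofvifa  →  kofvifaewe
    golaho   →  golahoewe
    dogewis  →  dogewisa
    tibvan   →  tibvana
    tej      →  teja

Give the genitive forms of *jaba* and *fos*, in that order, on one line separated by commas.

Looking at the final sound of each stem: -a when the stem ends in a consonant (*dogewis*, *tibvan*, *tej*); -ewe when the stem ends in a vowel (*kofvifa*, *golaho*).
The final sound of *jaba* is /a/, which is a vowel, so the suffix is -ewe, giving *jabaewe*.
The final sound of *fos* is /s/, which is a consonant, so the suffix is -a, giving *fosa*.

jabaewe, fosa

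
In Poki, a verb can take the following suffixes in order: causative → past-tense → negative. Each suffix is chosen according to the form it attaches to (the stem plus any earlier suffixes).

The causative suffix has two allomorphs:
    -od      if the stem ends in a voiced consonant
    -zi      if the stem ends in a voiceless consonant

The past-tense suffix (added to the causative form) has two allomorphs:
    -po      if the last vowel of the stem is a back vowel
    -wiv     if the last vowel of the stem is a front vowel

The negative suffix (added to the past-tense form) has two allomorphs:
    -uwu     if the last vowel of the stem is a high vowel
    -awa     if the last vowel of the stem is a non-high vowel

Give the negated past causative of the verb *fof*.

fofziwivuwu

*fof*: final consonant = /f/, voiceless → -zi → *fofzi*.
The causative form *fofzi*: last vowel = /i/, a front vowel → -wiv → *fofziwiv*.
Since the last vowel of the past-tense form *fofziwiv* is /i/ (a high vowel), it takes -uwu, giving *fofziwivuwu*.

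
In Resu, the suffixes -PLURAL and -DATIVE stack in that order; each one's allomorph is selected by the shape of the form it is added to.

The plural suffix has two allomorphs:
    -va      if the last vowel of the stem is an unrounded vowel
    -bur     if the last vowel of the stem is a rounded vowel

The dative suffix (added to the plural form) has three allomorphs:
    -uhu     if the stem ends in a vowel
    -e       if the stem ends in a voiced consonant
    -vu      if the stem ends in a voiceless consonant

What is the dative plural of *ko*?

*ko*: last vowel = /o/, a rounded vowel → -bur → *kobur*.
The plural form *kobur*: final sound = /r/, a voiced consonant → -e → *kobure*.

kobure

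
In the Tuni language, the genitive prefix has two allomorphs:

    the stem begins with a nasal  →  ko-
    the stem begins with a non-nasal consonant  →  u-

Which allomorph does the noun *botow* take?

u-

*botow*: first consonant = /b/, non-nasal → u-.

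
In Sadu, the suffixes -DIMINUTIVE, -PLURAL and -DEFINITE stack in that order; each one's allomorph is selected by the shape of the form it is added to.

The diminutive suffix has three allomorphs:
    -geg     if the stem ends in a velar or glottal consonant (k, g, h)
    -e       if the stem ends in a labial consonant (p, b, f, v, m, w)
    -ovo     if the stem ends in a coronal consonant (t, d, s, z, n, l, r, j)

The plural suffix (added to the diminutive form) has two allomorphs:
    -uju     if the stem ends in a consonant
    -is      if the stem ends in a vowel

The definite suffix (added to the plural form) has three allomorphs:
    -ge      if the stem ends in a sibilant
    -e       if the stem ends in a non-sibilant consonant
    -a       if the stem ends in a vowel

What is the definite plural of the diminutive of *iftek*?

iftekgegujua

Since the final consonant of *iftek* is /k/ (velar/glottal), it takes -geg, giving *iftekgeg*.
The diminutive form *iftekgeg* — final sound /g/ (a consonant) → -uju → *iftekgeguju*.
The plural form *iftekgeguju* — final sound /u/ (a vowel) → -a → *iftekgegujua*.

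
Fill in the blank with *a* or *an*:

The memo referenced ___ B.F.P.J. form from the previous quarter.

The indefinite article is chosen by the initial *sound* of the following word, not its spelling.
The initialism *B.F.P.J.* is read letter by letter; the first letter, B, is pronounced /biː/, which begins with a consonant sound.
So the article is *a*: The memo referenced a B.F.P.J. form from the previous quarter.

a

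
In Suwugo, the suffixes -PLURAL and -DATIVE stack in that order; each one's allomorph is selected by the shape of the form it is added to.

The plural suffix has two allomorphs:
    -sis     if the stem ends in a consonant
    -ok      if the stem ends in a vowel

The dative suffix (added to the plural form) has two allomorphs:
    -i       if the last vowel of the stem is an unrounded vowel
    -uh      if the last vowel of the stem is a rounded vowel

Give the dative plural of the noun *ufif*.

The final sound of *ufif* is /f/, which is a consonant, so the plural suffix is -sis, giving *ufifsis*.
The plural form *ufifsis* — last vowel /i/ (an unrounded vowel) → -i → *ufifsisi*.

ufifsisi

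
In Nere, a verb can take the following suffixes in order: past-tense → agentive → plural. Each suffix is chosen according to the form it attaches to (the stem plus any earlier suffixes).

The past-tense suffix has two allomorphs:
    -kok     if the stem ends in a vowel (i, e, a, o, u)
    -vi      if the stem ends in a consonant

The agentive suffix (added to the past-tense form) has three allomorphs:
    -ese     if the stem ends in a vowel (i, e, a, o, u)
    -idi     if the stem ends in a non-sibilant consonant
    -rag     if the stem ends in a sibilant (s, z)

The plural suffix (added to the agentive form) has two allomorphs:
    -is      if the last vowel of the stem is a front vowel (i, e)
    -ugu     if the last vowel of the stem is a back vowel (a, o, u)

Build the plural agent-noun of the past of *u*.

ukokidiis

Since the final sound of *u* is /u/ (a vowel), it takes -kok, giving *ukok*.
Since the final sound of the past-tense form *ukok* is /k/ (a non-sibilant consonant), it takes -idi, giving *ukokidi*.
The agentive form *ukokidi*: last vowel = /i/, a front vowel → -is → *ukokidiis*.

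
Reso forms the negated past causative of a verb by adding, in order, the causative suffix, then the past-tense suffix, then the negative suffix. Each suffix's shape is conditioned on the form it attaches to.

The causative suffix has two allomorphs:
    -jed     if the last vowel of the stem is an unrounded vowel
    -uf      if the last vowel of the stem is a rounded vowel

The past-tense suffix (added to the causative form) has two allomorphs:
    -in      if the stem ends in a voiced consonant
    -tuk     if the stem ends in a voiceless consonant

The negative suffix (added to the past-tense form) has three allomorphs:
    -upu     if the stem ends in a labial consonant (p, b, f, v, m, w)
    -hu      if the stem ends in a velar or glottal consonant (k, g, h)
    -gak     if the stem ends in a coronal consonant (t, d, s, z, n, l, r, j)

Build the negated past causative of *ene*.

enejedingak

Since the last vowel of *ene* is /e/ (an unrounded vowel), it takes -jed, giving *enejed*.
The causative form *enejed* — final consonant /d/ (voiced) → -in → *enejedin*.
The final consonant of the past-tense form *enejedin* is /n/, which is coronal, so the negative suffix is -gak, giving *enejedingak*.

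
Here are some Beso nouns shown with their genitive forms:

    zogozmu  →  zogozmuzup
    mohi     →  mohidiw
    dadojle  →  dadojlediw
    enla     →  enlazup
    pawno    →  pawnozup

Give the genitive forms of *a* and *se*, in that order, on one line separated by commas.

The pattern is front/back vowel harmony: -diw when the last vowel of the stem is a front vowel (*mohi*, *dadojle*); -zup when the last vowel of the stem is a back vowel (*zogozmu*, *enla*, *pawno*).
*a*: last vowel = /a/, a back vowel → -zup → *azup*.
The last vowel of *se* is /e/, which is a front vowel, so the suffix is -diw, giving *sediw*.

azup, sediw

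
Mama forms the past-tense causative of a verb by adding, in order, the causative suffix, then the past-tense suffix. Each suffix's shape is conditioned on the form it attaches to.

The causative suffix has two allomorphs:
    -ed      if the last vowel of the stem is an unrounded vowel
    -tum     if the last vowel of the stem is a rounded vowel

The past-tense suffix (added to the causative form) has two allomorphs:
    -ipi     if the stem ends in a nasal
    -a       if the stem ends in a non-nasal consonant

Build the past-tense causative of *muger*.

*muger*: last vowel = /e/, an unrounded vowel → -ed → *mugered*.
Since the final consonant of the causative form *mugered* is /d/ (non-nasal), it takes -a, giving *mugereda*.

mugereda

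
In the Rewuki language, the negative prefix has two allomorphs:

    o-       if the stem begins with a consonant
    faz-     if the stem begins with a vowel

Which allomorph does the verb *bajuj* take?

The first sound of *bajuj* is /b/, which is a consonant, so the prefix is o-.

o-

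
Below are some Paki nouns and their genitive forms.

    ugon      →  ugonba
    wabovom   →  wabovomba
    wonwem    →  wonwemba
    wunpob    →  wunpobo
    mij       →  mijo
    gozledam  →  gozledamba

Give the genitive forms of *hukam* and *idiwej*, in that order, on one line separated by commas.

The suffix is conditioned by the final consonant: -ba when the stem ends in a nasal (*ugon*, *wabovom*, *wonwem*, *gozledam*); -o when the stem ends in a non-nasal consonant (*wunpob*, *mij*).
*hukam* — final consonant /m/ (a nasal) → -ba → *hukamba*.
The final consonant of *idiwej* is /j/, which is non-nasal, so the suffix is -o, giving *idiwejo*.

hukamba, idiwejo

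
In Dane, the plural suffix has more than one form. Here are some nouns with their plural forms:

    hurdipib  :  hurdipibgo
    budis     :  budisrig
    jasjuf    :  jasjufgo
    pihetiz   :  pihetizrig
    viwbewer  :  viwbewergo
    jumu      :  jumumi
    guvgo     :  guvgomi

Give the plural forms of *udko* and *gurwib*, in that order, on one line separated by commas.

udkomi, gurwibgo

The alternation tracks the final sound of the stem — -rig when the stem ends in a sibilant (*budis*, *pihetiz*); -go when the stem ends in a non-sibilant consonant (*hurdipib*, *jasjuf*, *viwbewer*); -mi when the stem ends in a vowel (*jumu*, *guvgo*).
*udko* — final sound /o/ (a vowel) → -mi → *udkomi*.
The final sound of *gurwib* is /b/, which is a non-sibilant consonant, so the suffix is -go, giving *gurwibgo*.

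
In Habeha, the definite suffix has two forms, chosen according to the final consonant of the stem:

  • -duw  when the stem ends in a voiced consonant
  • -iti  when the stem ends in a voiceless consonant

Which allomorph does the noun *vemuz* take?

-duw

The final consonant of *vemuz* is /z/, which is voiced, so the suffix is -duw.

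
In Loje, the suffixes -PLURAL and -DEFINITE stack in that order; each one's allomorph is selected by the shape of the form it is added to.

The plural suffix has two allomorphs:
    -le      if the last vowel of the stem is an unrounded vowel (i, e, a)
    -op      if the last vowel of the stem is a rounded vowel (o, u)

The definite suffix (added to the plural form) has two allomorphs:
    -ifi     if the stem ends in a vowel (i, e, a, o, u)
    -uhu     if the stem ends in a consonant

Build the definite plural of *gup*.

gupopuhu

*gup*: last vowel = /u/, a rounded vowel → -op → *gupop*.
The final sound of the plural form *gupop* is /p/, which is a consonant, so the definite suffix is -uhu, giving *gupopuhu*.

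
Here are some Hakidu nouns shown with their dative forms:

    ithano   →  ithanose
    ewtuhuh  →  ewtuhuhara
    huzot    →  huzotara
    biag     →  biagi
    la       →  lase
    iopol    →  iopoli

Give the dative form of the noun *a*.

ase

The suffix is conditioned by the final sound: -ara when the stem ends in a voiceless consonant (*ewtuhuh*, *huzot*); -i when the stem ends in a voiced consonant (*biag*, *iopol*); -se when the stem ends in a vowel (*ithano*, *la*).
Since the final sound of *a* is /a/ (a vowel), it takes -se, giving *ase*.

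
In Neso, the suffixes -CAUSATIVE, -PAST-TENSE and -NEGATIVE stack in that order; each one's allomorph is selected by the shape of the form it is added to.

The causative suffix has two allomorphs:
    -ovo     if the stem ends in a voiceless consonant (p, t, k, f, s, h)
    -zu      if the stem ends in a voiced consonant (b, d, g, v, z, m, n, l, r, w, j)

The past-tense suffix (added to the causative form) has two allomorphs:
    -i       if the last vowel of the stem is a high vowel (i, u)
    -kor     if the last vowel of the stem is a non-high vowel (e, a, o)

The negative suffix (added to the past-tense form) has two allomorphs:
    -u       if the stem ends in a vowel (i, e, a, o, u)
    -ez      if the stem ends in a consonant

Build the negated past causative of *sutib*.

*sutib* — final consonant /b/ (voiced) → -zu → *sutibzu*.
The causative form *sutibzu* — last vowel /u/ (a high vowel) → -i → *sutibzui*.
Since the final sound of the past-tense form *sutibzui* is /i/ (a vowel), it takes -u, giving *sutibzuiu*.

sutibzuiu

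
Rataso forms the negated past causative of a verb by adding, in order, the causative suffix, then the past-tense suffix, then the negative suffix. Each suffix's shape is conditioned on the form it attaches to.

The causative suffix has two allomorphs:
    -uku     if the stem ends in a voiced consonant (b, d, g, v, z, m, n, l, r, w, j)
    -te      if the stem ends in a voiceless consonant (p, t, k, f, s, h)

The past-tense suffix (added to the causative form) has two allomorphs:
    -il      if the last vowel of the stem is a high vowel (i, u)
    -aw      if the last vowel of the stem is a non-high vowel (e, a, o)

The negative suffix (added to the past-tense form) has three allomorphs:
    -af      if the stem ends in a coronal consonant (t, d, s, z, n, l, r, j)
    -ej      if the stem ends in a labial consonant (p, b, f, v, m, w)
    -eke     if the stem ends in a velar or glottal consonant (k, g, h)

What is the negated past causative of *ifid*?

ifidukuilaf

*ifid* — final consonant /d/ (voiced) → -uku → *ifiduku*.
The causative form *ifiduku*: last vowel = /u/, a high vowel → -il → *ifidukuil*.
Since the final consonant of the past-tense form *ifidukuil* is /l/ (coronal), it takes -af, giving *ifidukuilaf*.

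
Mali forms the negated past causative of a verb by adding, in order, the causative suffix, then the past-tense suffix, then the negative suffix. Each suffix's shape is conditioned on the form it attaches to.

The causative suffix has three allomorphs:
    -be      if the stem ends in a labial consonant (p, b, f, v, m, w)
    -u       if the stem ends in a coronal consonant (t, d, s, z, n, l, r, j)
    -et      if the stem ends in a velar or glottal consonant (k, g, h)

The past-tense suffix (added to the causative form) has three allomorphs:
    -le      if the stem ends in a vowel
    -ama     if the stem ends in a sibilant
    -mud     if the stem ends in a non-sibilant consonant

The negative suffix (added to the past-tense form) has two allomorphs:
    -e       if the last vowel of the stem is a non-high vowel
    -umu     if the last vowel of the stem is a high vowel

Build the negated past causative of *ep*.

Since the final consonant of *ep* is /p/ (labial), it takes -be, giving *epbe*.
The causative form *epbe*: final sound = /e/, a vowel → -le → *epbele*.
The last vowel of the past-tense form *epbele* is /e/, which is a non-high vowel, so the negative suffix is -e, giving *epbelee*.

epbelee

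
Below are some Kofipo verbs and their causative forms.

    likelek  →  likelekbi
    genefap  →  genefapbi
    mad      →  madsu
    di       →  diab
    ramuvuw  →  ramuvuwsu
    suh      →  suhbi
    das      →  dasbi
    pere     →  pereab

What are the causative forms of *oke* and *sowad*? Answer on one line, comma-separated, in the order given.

okeab, sowadsu

The suffix is conditioned by the final sound: -bi when the stem ends in a voiceless consonant (*likelek*, *genefap*, *suh*, *das*); -su when the stem ends in a voiced consonant (*mad*, *ramuvuw*); -ab when the stem ends in a vowel (*di*, *pere*).
Since the final sound of *oke* is /e/ (a vowel), it takes -ab, giving *okeab*.
*sowad*: final sound = /d/, a voiced consonant → -su → *sowadsu*.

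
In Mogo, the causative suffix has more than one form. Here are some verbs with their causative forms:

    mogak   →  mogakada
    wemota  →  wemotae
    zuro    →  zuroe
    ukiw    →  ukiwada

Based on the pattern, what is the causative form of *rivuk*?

The suffix is conditioned by the final sound: -ada when the stem ends in a consonant (*mogak*, *ukiw*); -e when the stem ends in a vowel (*wemota*, *zuro*).
The final sound of *rivuk* is /k/, which is a consonant, so the suffix is -ada, giving *rivukada*.

rivukada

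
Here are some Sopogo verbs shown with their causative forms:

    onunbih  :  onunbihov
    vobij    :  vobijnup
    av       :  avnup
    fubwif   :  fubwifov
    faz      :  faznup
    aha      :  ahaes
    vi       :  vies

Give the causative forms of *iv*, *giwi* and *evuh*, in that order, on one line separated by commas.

Looking at the final sound of each stem: -ov when the stem ends in a voiceless consonant (*onunbih*, *fubwif*); -nup when the stem ends in a voiced consonant (*vobij*, *av*, *faz*); -es when the stem ends in a vowel (*aha*, *vi*).
The final sound of *iv* is /v/, which is a voiced consonant, so the suffix is -nup, giving *ivnup*.
*giwi*: final sound = /i/, a vowel → -es → *giwies*.
*evuh*: final sound = /h/, a voiceless consonant → -ov → *evuhov*.

ivnup, giwies, evuhov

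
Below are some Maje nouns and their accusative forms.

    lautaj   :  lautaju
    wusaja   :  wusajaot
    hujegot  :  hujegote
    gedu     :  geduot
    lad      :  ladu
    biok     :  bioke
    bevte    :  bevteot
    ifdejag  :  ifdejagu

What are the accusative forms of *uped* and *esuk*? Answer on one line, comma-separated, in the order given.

upedu, esuke

The suffix is conditioned by the final sound: -e when the stem ends in a voiceless consonant (*hujegot*, *biok*); -u when the stem ends in a voiced consonant (*lautaj*, *lad*, *ifdejag*); -ot when the stem ends in a vowel (*wusaja*, *gedu*, *bevte*).
*uped* — final sound /d/ (a voiced consonant) → -u → *upedu*.
Since the final sound of *esuk* is /k/ (a voiceless consonant), it takes -e, giving *esuke*.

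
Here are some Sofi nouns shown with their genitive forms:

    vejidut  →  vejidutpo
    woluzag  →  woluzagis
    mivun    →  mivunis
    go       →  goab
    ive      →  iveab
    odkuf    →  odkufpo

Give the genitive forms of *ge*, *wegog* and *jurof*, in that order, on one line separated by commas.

The pattern is voicing of the final sound: -po when the stem ends in a voiceless consonant (*vejidut*, *odkuf*); -is when the stem ends in a voiced consonant (*woluzag*, *mivun*); -ab when the stem ends in a vowel (*go*, *ive*).
The final sound of *ge* is /e/, which is a vowel, so the suffix is -ab, giving *geab*.
The final sound of *wegog* is /g/, which is a voiced consonant, so the suffix is -is, giving *wegogis*.
Since the final sound of *jurof* is /f/ (a voiceless consonant), it takes -po, giving *jurofpo*.

geab, wegogis, jurofpo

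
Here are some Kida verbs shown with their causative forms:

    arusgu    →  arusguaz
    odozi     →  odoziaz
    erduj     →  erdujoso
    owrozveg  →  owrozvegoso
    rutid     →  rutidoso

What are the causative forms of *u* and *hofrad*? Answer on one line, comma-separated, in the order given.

uaz, hofradoso

Looking at the final sound of each stem: -oso when the stem ends in a consonant (*erduj*, *owrozveg*, *rutid*); -az when the stem ends in a vowel (*arusgu*, *odozi*).
*u* — final sound /u/ (a vowel) → -az → *uaz*.
*hofrad* — final sound /d/ (a consonant) → -oso → *hofradoso*.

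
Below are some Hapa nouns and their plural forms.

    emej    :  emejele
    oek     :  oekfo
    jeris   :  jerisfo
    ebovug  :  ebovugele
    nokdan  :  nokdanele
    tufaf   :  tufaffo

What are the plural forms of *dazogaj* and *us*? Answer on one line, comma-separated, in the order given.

The pattern is voicing of the final consonant: -fo when the stem ends in a voiceless consonant (*oek*, *jeris*, *tufaf*); -ele when the stem ends in a voiced consonant (*emej*, *ebovug*, *nokdan*).
The final consonant of *dazogaj* is /j/, which is voiced, so the suffix is -ele, giving *dazogajele*.
*us*: final consonant = /s/, voiceless → -fo → *usfo*.

dazogajele, usfo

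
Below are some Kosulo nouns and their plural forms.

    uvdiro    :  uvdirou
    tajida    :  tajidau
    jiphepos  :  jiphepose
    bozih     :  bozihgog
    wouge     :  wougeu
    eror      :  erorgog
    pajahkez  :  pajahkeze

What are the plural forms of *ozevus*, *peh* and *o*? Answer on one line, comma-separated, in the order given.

ozevuse, pehgog, ou

The alternation tracks the final sound of the stem — -e when the stem ends in a sibilant (*jiphepos*, *pajahkez*); -gog when the stem ends in a non-sibilant consonant (*bozih*, *eror*); -u when the stem ends in a vowel (*uvdiro*, *tajida*, *wouge*).
*ozevus* — final sound /s/ (a sibilant) → -e → *ozevuse*.
The final sound of *peh* is /h/, which is a non-sibilant consonant, so the suffix is -gog, giving *pehgog*.
The final sound of *o* is /o/, which is a vowel, so the suffix is -u, giving *ou*.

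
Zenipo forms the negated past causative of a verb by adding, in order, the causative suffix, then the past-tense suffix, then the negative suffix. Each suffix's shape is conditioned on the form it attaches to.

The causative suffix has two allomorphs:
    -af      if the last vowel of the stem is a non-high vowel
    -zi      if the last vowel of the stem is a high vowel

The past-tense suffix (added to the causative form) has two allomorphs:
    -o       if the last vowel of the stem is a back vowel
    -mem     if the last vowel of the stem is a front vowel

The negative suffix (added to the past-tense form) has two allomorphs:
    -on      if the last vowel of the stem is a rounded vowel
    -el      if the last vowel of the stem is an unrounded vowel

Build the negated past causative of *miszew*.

The last vowel of *miszew* is /e/, which is a non-high vowel, so the causative suffix is -af, giving *miszewaf*.
Since the last vowel of the causative form *miszewaf* is /a/ (a back vowel), it takes -o, giving *miszewafo*.
The past-tense form *miszewafo*: last vowel = /o/, a rounded vowel → -on → *miszewafoon*.

miszewafoon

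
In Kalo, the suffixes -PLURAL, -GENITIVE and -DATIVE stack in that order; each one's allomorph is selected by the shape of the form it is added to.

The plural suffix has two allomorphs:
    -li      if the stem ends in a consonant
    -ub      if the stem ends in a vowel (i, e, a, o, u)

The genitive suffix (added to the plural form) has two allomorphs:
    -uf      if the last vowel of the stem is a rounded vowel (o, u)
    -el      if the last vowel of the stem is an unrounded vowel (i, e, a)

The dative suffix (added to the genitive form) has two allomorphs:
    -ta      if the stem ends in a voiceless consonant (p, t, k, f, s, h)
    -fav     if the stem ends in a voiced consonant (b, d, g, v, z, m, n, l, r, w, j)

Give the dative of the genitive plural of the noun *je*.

Since the final sound of *je* is /e/ (a vowel), it takes -ub, giving *jeub*.
The plural form *jeub* — last vowel /u/ (a rounded vowel) → -uf → *jeubuf*.
Since the final consonant of the genitive form *jeubuf* is /f/ (voiceless), it takes -ta, giving *jeubufta*.

jeubufta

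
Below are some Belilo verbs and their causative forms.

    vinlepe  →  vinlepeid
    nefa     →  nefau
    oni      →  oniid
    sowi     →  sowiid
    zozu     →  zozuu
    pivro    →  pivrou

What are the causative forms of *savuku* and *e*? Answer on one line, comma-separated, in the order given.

The pattern is front/back vowel harmony: -id when the last vowel of the stem is a front vowel (*vinlepe*, *oni*, *sowi*); -u when the last vowel of the stem is a back vowel (*nefa*, *zozu*, *pivro*).
Since the last vowel of *savuku* is /u/ (a back vowel), it takes -u, giving *savukuu*.
Since the last vowel of *e* is /e/ (a front vowel), it takes -id, giving *eid*.

savukuu, eid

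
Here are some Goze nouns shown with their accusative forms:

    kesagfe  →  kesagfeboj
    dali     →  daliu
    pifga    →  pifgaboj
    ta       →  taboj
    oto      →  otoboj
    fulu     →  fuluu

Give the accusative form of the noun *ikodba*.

ikodbaboj

The alternation tracks the last vowel of the stem — -u when the last vowel of the stem is a high vowel (*dali*, *fulu*); -boj when the last vowel of the stem is a non-high vowel (*kesagfe*, *pifga*, *ta*, *oto*).
*ikodba*: last vowel = /a/, a non-high vowel → -boj → *ikodbaboj*.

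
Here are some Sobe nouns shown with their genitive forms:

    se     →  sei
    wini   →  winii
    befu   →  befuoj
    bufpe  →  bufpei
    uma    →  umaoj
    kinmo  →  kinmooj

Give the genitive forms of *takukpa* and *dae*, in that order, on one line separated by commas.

The pattern is front/back vowel harmony: -i when the last vowel of the stem is a front vowel (*se*, *wini*, *bufpe*); -oj when the last vowel of the stem is a back vowel (*befu*, *uma*, *kinmo*).
Since the last vowel of *takukpa* is /a/ (a back vowel), it takes -oj, giving *takukpaoj*.
*dae* — last vowel /e/ (a front vowel) → -i → *daei*.

takukpaoj, daei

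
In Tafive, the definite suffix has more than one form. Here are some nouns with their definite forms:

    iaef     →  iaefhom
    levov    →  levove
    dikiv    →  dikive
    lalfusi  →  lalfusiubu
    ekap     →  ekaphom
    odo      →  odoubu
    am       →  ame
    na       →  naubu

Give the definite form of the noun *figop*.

The pattern is voicing of the final sound: -hom when the stem ends in a voiceless consonant (*iaef*, *ekap*); -e when the stem ends in a voiced consonant (*levov*, *dikiv*, *am*); -ubu when the stem ends in a vowel (*lalfusi*, *odo*, *na*).
*figop*: final sound = /p/, a voiceless consonant → -hom → *figophom*.

figophom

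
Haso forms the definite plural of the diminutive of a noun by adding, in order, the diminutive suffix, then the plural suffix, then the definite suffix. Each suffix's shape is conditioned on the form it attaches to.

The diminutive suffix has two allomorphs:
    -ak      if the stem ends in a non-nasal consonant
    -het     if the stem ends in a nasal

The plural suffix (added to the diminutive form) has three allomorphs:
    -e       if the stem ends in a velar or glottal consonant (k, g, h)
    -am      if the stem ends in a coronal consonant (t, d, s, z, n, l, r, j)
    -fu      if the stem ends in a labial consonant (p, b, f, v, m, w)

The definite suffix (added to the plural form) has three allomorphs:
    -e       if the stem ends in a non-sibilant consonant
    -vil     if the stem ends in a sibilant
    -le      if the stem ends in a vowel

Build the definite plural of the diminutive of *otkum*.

otkumhetame

Since the final consonant of *otkum* is /m/ (a nasal), it takes -het, giving *otkumhet*.
The diminutive form *otkumhet* — final consonant /t/ (coronal) → -am → *otkumhetam*.
The plural form *otkumhetam*: final sound = /m/, a non-sibilant consonant → -e → *otkumhetame*.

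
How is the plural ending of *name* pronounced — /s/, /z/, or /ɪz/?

/z/

The stem *name* ends in a voiced non-sibilant sound.
The plural suffix surfaces as /ɪz/ after sibilants, /s/ after other voiceless consonants, and /z/ after other voiced sounds.
So the plural -s on *name* is pronounced /z/.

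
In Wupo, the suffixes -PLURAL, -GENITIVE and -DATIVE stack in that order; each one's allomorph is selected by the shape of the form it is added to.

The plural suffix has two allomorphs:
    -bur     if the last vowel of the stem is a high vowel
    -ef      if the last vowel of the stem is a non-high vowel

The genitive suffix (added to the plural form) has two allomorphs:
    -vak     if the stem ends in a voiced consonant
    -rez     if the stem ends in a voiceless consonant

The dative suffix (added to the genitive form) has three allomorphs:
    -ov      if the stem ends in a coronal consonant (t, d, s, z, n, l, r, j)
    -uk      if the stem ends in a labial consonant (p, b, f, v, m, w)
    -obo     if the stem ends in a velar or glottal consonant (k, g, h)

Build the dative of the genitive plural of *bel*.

*bel* — last vowel /e/ (a non-high vowel) → -ef → *belef*.
Since the final consonant of the plural form *belef* is /f/ (voiceless), it takes -rez, giving *belefrez*.
Since the final consonant of the genitive form *belefrez* is /z/ (coronal), it takes -ov, giving *belefrezov*.

belefrezov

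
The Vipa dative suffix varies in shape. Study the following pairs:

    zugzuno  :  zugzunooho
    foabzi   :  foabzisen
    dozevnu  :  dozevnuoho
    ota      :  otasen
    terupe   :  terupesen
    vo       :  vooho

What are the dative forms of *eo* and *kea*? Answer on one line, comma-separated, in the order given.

Looking at the last vowel of each stem: -oho when the last vowel of the stem is a rounded vowel (*zugzuno*, *dozevnu*, *vo*); -sen when the last vowel of the stem is an unrounded vowel (*foabzi*, *ota*, *terupe*).
Since the last vowel of *eo* is /o/ (a rounded vowel), it takes -oho, giving *eooho*.
Since the last vowel of *kea* is /a/ (an unrounded vowel), it takes -sen, giving *keasen*.

eooho, keasen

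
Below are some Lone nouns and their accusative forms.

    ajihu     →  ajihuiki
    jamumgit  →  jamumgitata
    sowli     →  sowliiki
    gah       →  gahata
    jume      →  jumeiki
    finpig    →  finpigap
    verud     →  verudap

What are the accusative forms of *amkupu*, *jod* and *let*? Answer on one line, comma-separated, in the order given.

amkupuiki, jodap, letata

The pattern is voicing of the final sound: -ata when the stem ends in a voiceless consonant (*jamumgit*, *gah*); -ap when the stem ends in a voiced consonant (*finpig*, *verud*); -iki when the stem ends in a vowel (*ajihu*, *sowli*, *jume*).
*amkupu* — final sound /u/ (a vowel) → -iki → *amkupuiki*.
Since the final sound of *jod* is /d/ (a voiced consonant), it takes -ap, giving *jodap*.
*let*: final sound = /t/, a voiceless consonant → -ata → *letata*.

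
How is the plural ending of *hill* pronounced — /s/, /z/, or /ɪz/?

/z/

The stem *hill* ends in a voiced non-sibilant sound.
The plural suffix surfaces as /ɪz/ after sibilants, /s/ after other voiceless consonants, and /z/ after other voiced sounds.
So the plural -s on *hill* is pronounced /z/.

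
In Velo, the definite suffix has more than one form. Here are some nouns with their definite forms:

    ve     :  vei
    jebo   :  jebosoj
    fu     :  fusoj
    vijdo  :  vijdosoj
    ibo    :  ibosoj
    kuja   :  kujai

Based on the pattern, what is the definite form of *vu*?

vusoj

The suffix is conditioned by the last vowel: -soj when the last vowel of the stem is a rounded vowel (*jebo*, *fu*, *vijdo*, *ibo*); -i when the last vowel of the stem is an unrounded vowel (*ve*, *kuja*).
Since the last vowel of *vu* is /u/ (a rounded vowel), it takes -soj, giving *vusoj*.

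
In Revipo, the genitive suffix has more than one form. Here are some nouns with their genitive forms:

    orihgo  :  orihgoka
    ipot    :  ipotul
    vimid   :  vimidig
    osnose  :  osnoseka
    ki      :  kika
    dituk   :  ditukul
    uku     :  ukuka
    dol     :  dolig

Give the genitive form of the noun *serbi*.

The alternation tracks the final sound of the stem — -ul when the stem ends in a voiceless consonant (*ipot*, *dituk*); -ig when the stem ends in a voiced consonant (*vimid*, *dol*); -ka when the stem ends in a vowel (*orihgo*, *osnose*, *ki*, *uku*).
*serbi*: final sound = /i/, a vowel → -ka → *serbika*.

serbika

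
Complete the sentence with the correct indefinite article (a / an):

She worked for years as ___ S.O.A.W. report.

an

The indefinite article is chosen by the initial *sound* of the following word, not its spelling.
The initialism *S.O.A.W.* is read letter by letter; the first letter, S, is pronounced /ɛs/, which begins with a vowel sound.
So the article is *an*: She worked for years as an S.O.A.W. report.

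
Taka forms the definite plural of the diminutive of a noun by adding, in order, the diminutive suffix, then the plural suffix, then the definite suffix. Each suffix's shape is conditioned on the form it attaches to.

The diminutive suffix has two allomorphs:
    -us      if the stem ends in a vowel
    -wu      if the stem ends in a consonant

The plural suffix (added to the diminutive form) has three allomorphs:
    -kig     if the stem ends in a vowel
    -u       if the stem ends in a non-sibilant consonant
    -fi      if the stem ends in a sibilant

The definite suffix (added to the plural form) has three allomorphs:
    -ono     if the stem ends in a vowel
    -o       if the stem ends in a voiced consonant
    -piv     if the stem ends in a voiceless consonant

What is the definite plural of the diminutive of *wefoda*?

wefodausfiono

Since the final sound of *wefoda* is /a/ (a vowel), it takes -us, giving *wefodaus*.
Since the final sound of the diminutive form *wefodaus* is /s/ (a sibilant), it takes -fi, giving *wefodausfi*.
The final sound of the plural form *wefodausfi* is /i/, which is a vowel, so the definite suffix is -ono, giving *wefodausfiono*.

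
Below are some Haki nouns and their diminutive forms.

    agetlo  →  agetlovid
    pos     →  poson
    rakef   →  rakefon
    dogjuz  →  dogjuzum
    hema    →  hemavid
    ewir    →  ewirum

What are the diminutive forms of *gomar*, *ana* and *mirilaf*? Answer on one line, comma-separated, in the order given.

gomarum, anavid, mirilafon

The pattern is voicing of the final sound: -on when the stem ends in a voiceless consonant (*pos*, *rakef*); -um when the stem ends in a voiced consonant (*dogjuz*, *ewir*); -vid when the stem ends in a vowel (*agetlo*, *hema*).
Since the final sound of *gomar* is /r/ (a voiced consonant), it takes -um, giving *gomarum*.
Since the final sound of *ana* is /a/ (a vowel), it takes -vid, giving *anavid*.
*mirilaf*: final sound = /f/, a voiceless consonant → -on → *mirilafon*.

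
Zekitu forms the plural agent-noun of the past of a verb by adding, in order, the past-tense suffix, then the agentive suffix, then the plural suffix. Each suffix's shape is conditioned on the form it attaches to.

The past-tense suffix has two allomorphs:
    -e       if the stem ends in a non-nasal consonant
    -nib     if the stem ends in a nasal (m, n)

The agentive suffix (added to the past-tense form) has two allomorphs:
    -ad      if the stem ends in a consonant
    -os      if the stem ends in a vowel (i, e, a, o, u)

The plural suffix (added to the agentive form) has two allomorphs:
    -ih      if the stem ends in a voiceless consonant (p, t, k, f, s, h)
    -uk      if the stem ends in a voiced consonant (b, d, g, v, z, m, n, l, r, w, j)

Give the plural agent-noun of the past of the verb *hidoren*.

*hidoren*: final consonant = /n/, a nasal → -nib → *hidorennib*.
The final sound of the past-tense form *hidorennib* is /b/, which is a consonant, so the agentive suffix is -ad, giving *hidorennibad*.
Since the final consonant of the agentive form *hidorennibad* is /d/ (voiced), it takes -uk, giving *hidorennibaduk*.

hidorennibaduk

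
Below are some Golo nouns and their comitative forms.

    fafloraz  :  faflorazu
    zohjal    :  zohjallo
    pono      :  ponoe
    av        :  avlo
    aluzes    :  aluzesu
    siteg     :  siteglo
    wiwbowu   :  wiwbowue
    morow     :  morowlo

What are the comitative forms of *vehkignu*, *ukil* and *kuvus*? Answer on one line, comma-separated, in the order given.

vehkignue, ukillo, kuvusu

Looking at the final sound of each stem: -u when the stem ends in a sibilant (*fafloraz*, *aluzes*); -lo when the stem ends in a non-sibilant consonant (*zohjal*, *av*, *siteg*, *morow*); -e when the stem ends in a vowel (*pono*, *wiwbowu*).
*vehkignu* — final sound /u/ (a vowel) → -e → *vehkignue*.
*ukil*: final sound = /l/, a non-sibilant consonant → -lo → *ukillo*.
The final sound of *kuvus* is /s/, which is a sibilant, so the suffix is -u, giving *kuvusu*.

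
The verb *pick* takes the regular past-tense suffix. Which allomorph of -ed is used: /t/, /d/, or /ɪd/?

The stem *pick* ends in a voiceless consonant other than /t/.
The -ed suffix is realized as /ɪd/ after /t, d/; as /t/ after other voiceless consonants; and as /d/ after other voiced sounds.
So -ed on *pick* is pronounced /t/.

/t/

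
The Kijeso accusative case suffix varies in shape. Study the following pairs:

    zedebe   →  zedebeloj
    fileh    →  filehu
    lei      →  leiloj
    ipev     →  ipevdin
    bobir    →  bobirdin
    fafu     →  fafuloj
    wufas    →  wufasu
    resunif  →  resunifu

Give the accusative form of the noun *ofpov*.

The alternation tracks the final sound of the stem — -u when the stem ends in a voiceless consonant (*fileh*, *wufas*, *resunif*); -din when the stem ends in a voiced consonant (*ipev*, *bobir*); -loj when the stem ends in a vowel (*zedebe*, *lei*, *fafu*).
*ofpov*: final sound = /v/, a voiced consonant → -din → *ofpovdin*.

ofpovdin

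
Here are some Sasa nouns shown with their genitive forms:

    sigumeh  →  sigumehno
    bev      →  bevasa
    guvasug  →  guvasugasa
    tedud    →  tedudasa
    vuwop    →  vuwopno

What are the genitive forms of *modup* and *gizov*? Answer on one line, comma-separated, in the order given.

modupno, gizovasa

The alternation tracks the final consonant of the stem — -no when the stem ends in a voiceless consonant (*sigumeh*, *vuwop*); -asa when the stem ends in a voiced consonant (*bev*, *guvasug*, *tedud*).
Since the final consonant of *modup* is /p/ (voiceless), it takes -no, giving *modupno*.
*gizov* — final consonant /v/ (voiced) → -asa → *gizovasa*.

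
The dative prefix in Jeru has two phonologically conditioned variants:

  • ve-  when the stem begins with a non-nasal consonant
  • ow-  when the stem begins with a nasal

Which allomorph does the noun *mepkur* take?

*mepkur*: first consonant = /m/, a nasal → ow-.

ow-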